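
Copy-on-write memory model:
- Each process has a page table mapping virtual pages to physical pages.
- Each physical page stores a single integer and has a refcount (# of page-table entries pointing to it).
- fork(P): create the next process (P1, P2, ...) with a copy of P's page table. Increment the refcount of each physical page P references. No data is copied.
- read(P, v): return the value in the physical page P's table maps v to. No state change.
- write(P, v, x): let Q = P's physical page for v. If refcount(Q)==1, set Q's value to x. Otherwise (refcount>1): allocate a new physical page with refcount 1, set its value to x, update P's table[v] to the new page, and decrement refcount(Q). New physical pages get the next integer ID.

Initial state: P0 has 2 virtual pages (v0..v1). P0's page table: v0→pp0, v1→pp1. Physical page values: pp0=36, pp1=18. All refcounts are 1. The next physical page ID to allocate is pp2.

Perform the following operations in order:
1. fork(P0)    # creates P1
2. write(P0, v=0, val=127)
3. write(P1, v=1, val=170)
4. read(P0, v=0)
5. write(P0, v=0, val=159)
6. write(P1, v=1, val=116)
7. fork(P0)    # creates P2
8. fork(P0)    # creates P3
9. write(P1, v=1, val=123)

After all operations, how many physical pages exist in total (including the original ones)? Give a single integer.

Op 1: fork(P0) -> P1. 2 ppages; refcounts: pp0:2 pp1:2
Op 2: write(P0, v0, 127). refcount(pp0)=2>1 -> COPY to pp2. 3 ppages; refcounts: pp0:1 pp1:2 pp2:1
Op 3: write(P1, v1, 170). refcount(pp1)=2>1 -> COPY to pp3. 4 ppages; refcounts: pp0:1 pp1:1 pp2:1 pp3:1
Op 4: read(P0, v0) -> 127. No state change.
Op 5: write(P0, v0, 159). refcount(pp2)=1 -> write in place. 4 ppages; refcounts: pp0:1 pp1:1 pp2:1 pp3:1
Op 6: write(P1, v1, 116). refcount(pp3)=1 -> write in place. 4 ppages; refcounts: pp0:1 pp1:1 pp2:1 pp3:1
Op 7: fork(P0) -> P2. 4 ppages; refcounts: pp0:1 pp1:2 pp2:2 pp3:1
Op 8: fork(P0) -> P3. 4 ppages; refcounts: pp0:1 pp1:3 pp2:3 pp3:1
Op 9: write(P1, v1, 123). refcount(pp3)=1 -> write in place. 4 ppages; refcounts: pp0:1 pp1:3 pp2:3 pp3:1

Answer: 4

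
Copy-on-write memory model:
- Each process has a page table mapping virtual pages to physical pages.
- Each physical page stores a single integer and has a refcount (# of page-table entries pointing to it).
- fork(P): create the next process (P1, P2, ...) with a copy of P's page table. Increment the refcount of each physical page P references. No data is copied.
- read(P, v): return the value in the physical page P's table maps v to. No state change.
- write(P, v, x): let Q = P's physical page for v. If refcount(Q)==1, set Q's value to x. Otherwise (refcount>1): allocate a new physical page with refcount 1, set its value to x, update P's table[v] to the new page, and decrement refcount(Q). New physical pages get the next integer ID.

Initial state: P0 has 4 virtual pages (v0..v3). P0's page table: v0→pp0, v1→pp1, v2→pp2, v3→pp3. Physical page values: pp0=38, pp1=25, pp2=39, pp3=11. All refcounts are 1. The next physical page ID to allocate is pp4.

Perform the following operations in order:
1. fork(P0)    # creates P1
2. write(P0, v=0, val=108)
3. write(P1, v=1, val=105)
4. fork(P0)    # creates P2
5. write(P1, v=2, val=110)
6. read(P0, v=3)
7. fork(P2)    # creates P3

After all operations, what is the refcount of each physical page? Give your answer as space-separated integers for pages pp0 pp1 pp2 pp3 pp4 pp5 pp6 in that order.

Answer: 1 3 3 4 3 1 1

Derivation:
Op 1: fork(P0) -> P1. 4 ppages; refcounts: pp0:2 pp1:2 pp2:2 pp3:2
Op 2: write(P0, v0, 108). refcount(pp0)=2>1 -> COPY to pp4. 5 ppages; refcounts: pp0:1 pp1:2 pp2:2 pp3:2 pp4:1
Op 3: write(P1, v1, 105). refcount(pp1)=2>1 -> COPY to pp5. 6 ppages; refcounts: pp0:1 pp1:1 pp2:2 pp3:2 pp4:1 pp5:1
Op 4: fork(P0) -> P2. 6 ppages; refcounts: pp0:1 pp1:2 pp2:3 pp3:3 pp4:2 pp5:1
Op 5: write(P1, v2, 110). refcount(pp2)=3>1 -> COPY to pp6. 7 ppages; refcounts: pp0:1 pp1:2 pp2:2 pp3:3 pp4:2 pp5:1 pp6:1
Op 6: read(P0, v3) -> 11. No state change.
Op 7: fork(P2) -> P3. 7 ppages; refcounts: pp0:1 pp1:3 pp2:3 pp3:4 pp4:3 pp5:1 pp6:1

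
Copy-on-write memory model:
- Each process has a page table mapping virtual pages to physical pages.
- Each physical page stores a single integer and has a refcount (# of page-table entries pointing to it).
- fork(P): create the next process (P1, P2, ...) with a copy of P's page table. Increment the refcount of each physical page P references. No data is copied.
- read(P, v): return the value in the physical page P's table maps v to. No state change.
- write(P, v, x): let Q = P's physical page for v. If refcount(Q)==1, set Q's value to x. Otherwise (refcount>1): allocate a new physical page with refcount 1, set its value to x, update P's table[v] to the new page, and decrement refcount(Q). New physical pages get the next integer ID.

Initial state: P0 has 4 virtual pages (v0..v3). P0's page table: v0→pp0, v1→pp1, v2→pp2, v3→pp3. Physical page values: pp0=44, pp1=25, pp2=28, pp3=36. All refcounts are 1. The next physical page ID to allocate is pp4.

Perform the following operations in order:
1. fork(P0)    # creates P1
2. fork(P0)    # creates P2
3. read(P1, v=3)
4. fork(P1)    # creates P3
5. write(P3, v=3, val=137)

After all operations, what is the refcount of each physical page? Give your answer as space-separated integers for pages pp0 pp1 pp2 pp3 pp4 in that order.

Answer: 4 4 4 3 1

Derivation:
Op 1: fork(P0) -> P1. 4 ppages; refcounts: pp0:2 pp1:2 pp2:2 pp3:2
Op 2: fork(P0) -> P2. 4 ppages; refcounts: pp0:3 pp1:3 pp2:3 pp3:3
Op 3: read(P1, v3) -> 36. No state change.
Op 4: fork(P1) -> P3. 4 ppages; refcounts: pp0:4 pp1:4 pp2:4 pp3:4
Op 5: write(P3, v3, 137). refcount(pp3)=4>1 -> COPY to pp4. 5 ppages; refcounts: pp0:4 pp1:4 pp2:4 pp3:3 pp4:1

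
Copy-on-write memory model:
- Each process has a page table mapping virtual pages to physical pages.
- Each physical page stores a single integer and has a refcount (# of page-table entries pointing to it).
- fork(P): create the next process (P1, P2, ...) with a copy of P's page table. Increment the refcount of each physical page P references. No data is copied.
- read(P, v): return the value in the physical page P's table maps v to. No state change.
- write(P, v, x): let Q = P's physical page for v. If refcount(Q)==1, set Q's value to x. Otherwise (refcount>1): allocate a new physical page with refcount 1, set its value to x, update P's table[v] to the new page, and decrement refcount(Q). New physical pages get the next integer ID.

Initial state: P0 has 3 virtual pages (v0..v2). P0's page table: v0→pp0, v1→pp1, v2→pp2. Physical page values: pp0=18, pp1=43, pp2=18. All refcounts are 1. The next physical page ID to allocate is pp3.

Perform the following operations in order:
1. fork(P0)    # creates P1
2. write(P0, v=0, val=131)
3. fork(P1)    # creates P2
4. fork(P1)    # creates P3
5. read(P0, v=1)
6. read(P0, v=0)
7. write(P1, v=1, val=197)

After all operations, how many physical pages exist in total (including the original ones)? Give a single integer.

Op 1: fork(P0) -> P1. 3 ppages; refcounts: pp0:2 pp1:2 pp2:2
Op 2: write(P0, v0, 131). refcount(pp0)=2>1 -> COPY to pp3. 4 ppages; refcounts: pp0:1 pp1:2 pp2:2 pp3:1
Op 3: fork(P1) -> P2. 4 ppages; refcounts: pp0:2 pp1:3 pp2:3 pp3:1
Op 4: fork(P1) -> P3. 4 ppages; refcounts: pp0:3 pp1:4 pp2:4 pp3:1
Op 5: read(P0, v1) -> 43. No state change.
Op 6: read(P0, v0) -> 131. No state change.
Op 7: write(P1, v1, 197). refcount(pp1)=4>1 -> COPY to pp4. 5 ppages; refcounts: pp0:3 pp1:3 pp2:4 pp3:1 pp4:1

Answer: 5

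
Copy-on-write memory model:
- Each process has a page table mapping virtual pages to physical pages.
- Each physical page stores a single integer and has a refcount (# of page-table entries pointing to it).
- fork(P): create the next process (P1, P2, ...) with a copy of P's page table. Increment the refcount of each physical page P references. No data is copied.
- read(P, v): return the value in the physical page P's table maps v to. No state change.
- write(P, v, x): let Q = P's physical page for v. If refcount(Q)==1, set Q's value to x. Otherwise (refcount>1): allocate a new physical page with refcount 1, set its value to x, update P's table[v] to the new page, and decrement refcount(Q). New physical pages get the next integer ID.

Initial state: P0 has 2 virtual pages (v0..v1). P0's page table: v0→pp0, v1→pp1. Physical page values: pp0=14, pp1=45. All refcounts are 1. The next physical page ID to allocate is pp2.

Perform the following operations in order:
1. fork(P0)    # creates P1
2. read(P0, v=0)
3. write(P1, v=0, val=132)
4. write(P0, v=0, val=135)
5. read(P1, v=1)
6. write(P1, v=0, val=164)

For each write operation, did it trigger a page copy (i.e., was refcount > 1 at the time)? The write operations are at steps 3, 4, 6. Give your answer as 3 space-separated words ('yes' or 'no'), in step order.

Op 1: fork(P0) -> P1. 2 ppages; refcounts: pp0:2 pp1:2
Op 2: read(P0, v0) -> 14. No state change.
Op 3: write(P1, v0, 132). refcount(pp0)=2>1 -> COPY to pp2. 3 ppages; refcounts: pp0:1 pp1:2 pp2:1
Op 4: write(P0, v0, 135). refcount(pp0)=1 -> write in place. 3 ppages; refcounts: pp0:1 pp1:2 pp2:1
Op 5: read(P1, v1) -> 45. No state change.
Op 6: write(P1, v0, 164). refcount(pp2)=1 -> write in place. 3 ppages; refcounts: pp0:1 pp1:2 pp2:1

yes no no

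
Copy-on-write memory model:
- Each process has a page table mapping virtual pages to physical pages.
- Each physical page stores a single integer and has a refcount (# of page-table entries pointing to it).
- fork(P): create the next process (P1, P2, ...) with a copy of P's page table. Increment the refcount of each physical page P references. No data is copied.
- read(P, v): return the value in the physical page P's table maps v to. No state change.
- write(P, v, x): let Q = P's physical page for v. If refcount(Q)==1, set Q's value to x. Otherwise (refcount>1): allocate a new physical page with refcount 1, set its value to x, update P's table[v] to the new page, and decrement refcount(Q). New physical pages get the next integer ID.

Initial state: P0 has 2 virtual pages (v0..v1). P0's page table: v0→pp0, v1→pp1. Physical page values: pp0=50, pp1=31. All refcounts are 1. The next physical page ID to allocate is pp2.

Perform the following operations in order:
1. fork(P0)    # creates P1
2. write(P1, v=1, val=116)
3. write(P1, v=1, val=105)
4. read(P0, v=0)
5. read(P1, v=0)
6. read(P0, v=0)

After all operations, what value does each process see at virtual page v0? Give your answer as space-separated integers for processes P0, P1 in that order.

Answer: 50 50

Derivation:
Op 1: fork(P0) -> P1. 2 ppages; refcounts: pp0:2 pp1:2
Op 2: write(P1, v1, 116). refcount(pp1)=2>1 -> COPY to pp2. 3 ppages; refcounts: pp0:2 pp1:1 pp2:1
Op 3: write(P1, v1, 105). refcount(pp2)=1 -> write in place. 3 ppages; refcounts: pp0:2 pp1:1 pp2:1
Op 4: read(P0, v0) -> 50. No state change.
Op 5: read(P1, v0) -> 50. No state change.
Op 6: read(P0, v0) -> 50. No state change.
P0: v0 -> pp0 = 50
P1: v0 -> pp0 = 50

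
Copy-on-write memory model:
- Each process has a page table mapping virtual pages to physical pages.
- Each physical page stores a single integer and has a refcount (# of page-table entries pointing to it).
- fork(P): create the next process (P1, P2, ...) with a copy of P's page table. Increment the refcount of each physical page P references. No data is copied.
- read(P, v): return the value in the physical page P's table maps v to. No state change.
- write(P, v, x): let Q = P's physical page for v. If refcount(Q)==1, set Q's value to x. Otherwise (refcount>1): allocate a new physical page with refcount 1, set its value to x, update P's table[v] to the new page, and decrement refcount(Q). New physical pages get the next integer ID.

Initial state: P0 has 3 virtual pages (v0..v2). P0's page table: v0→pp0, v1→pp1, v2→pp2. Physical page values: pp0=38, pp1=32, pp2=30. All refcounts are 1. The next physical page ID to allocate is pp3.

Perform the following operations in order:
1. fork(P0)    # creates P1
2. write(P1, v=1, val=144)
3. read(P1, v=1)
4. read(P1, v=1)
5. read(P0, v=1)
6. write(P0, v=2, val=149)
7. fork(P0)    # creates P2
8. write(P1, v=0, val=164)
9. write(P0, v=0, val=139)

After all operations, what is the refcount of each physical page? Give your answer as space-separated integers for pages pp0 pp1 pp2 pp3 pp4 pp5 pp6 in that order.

Answer: 1 2 1 1 2 1 1

Derivation:
Op 1: fork(P0) -> P1. 3 ppages; refcounts: pp0:2 pp1:2 pp2:2
Op 2: write(P1, v1, 144). refcount(pp1)=2>1 -> COPY to pp3. 4 ppages; refcounts: pp0:2 pp1:1 pp2:2 pp3:1
Op 3: read(P1, v1) -> 144. No state change.
Op 4: read(P1, v1) -> 144. No state change.
Op 5: read(P0, v1) -> 32. No state change.
Op 6: write(P0, v2, 149). refcount(pp2)=2>1 -> COPY to pp4. 5 ppages; refcounts: pp0:2 pp1:1 pp2:1 pp3:1 pp4:1
Op 7: fork(P0) -> P2. 5 ppages; refcounts: pp0:3 pp1:2 pp2:1 pp3:1 pp4:2
Op 8: write(P1, v0, 164). refcount(pp0)=3>1 -> COPY to pp5. 6 ppages; refcounts: pp0:2 pp1:2 pp2:1 pp3:1 pp4:2 pp5:1
Op 9: write(P0, v0, 139). refcount(pp0)=2>1 -> COPY to pp6. 7 ppages; refcounts: pp0:1 pp1:2 pp2:1 pp3:1 pp4:2 pp5:1 pp6:1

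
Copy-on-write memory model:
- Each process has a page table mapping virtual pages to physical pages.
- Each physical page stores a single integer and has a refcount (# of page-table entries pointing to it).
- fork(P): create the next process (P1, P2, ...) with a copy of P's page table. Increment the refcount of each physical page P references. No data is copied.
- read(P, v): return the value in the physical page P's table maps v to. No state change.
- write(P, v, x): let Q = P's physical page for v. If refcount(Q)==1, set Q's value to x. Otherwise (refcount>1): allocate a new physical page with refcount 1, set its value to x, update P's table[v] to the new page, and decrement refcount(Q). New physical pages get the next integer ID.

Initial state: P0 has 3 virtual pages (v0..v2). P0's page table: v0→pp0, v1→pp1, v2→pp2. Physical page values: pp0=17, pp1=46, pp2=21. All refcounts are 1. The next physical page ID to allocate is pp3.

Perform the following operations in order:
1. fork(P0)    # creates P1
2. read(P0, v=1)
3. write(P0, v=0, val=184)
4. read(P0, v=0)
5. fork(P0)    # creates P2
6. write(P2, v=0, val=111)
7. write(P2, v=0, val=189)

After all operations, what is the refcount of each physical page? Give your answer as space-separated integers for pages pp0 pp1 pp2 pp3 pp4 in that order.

Op 1: fork(P0) -> P1. 3 ppages; refcounts: pp0:2 pp1:2 pp2:2
Op 2: read(P0, v1) -> 46. No state change.
Op 3: write(P0, v0, 184). refcount(pp0)=2>1 -> COPY to pp3. 4 ppages; refcounts: pp0:1 pp1:2 pp2:2 pp3:1
Op 4: read(P0, v0) -> 184. No state change.
Op 5: fork(P0) -> P2. 4 ppages; refcounts: pp0:1 pp1:3 pp2:3 pp3:2
Op 6: write(P2, v0, 111). refcount(pp3)=2>1 -> COPY to pp4. 5 ppages; refcounts: pp0:1 pp1:3 pp2:3 pp3:1 pp4:1
Op 7: write(P2, v0, 189). refcount(pp4)=1 -> write in place. 5 ppages; refcounts: pp0:1 pp1:3 pp2:3 pp3:1 pp4:1

Answer: 1 3 3 1 1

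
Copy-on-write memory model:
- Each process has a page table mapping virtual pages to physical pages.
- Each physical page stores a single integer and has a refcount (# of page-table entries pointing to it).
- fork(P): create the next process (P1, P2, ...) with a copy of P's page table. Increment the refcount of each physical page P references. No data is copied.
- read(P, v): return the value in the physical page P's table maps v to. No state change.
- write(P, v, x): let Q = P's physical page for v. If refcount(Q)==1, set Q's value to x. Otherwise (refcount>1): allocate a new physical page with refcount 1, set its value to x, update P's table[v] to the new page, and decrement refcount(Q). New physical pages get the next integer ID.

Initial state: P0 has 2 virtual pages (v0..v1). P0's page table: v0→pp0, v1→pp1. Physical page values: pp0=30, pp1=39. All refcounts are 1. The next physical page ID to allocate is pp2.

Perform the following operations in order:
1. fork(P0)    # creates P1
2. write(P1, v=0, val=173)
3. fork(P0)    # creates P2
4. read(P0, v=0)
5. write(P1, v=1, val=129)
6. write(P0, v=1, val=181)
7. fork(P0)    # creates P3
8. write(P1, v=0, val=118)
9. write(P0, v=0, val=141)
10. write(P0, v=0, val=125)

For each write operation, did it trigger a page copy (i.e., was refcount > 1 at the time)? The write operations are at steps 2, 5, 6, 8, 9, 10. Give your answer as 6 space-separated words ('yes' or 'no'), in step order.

Op 1: fork(P0) -> P1. 2 ppages; refcounts: pp0:2 pp1:2
Op 2: write(P1, v0, 173). refcount(pp0)=2>1 -> COPY to pp2. 3 ppages; refcounts: pp0:1 pp1:2 pp2:1
Op 3: fork(P0) -> P2. 3 ppages; refcounts: pp0:2 pp1:3 pp2:1
Op 4: read(P0, v0) -> 30. No state change.
Op 5: write(P1, v1, 129). refcount(pp1)=3>1 -> COPY to pp3. 4 ppages; refcounts: pp0:2 pp1:2 pp2:1 pp3:1
Op 6: write(P0, v1, 181). refcount(pp1)=2>1 -> COPY to pp4. 5 ppages; refcounts: pp0:2 pp1:1 pp2:1 pp3:1 pp4:1
Op 7: fork(P0) -> P3. 5 ppages; refcounts: pp0:3 pp1:1 pp2:1 pp3:1 pp4:2
Op 8: write(P1, v0, 118). refcount(pp2)=1 -> write in place. 5 ppages; refcounts: pp0:3 pp1:1 pp2:1 pp3:1 pp4:2
Op 9: write(P0, v0, 141). refcount(pp0)=3>1 -> COPY to pp5. 6 ppages; refcounts: pp0:2 pp1:1 pp2:1 pp3:1 pp4:2 pp5:1
Op 10: write(P0, v0, 125). refcount(pp5)=1 -> write in place. 6 ppages; refcounts: pp0:2 pp1:1 pp2:1 pp3:1 pp4:2 pp5:1

yes yes yes no yes no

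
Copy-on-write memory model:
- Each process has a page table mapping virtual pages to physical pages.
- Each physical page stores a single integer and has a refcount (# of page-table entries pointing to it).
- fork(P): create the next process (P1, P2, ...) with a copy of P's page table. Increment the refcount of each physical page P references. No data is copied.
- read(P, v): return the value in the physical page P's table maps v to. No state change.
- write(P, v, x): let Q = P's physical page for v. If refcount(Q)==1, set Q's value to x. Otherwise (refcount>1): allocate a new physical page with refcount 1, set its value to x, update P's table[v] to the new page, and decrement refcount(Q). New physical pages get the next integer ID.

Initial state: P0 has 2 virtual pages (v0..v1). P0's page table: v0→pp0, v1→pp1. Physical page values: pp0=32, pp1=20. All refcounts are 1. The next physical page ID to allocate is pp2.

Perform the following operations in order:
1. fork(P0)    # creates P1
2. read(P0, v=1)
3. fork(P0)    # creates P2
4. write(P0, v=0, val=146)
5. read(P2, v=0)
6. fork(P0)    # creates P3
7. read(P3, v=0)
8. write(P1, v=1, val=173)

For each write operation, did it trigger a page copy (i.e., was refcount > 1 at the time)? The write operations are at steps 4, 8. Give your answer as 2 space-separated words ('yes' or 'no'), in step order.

Op 1: fork(P0) -> P1. 2 ppages; refcounts: pp0:2 pp1:2
Op 2: read(P0, v1) -> 20. No state change.
Op 3: fork(P0) -> P2. 2 ppages; refcounts: pp0:3 pp1:3
Op 4: write(P0, v0, 146). refcount(pp0)=3>1 -> COPY to pp2. 3 ppages; refcounts: pp0:2 pp1:3 pp2:1
Op 5: read(P2, v0) -> 32. No state change.
Op 6: fork(P0) -> P3. 3 ppages; refcounts: pp0:2 pp1:4 pp2:2
Op 7: read(P3, v0) -> 146. No state change.
Op 8: write(P1, v1, 173). refcount(pp1)=4>1 -> COPY to pp3. 4 ppages; refcounts: pp0:2 pp1:3 pp2:2 pp3:1

yes yes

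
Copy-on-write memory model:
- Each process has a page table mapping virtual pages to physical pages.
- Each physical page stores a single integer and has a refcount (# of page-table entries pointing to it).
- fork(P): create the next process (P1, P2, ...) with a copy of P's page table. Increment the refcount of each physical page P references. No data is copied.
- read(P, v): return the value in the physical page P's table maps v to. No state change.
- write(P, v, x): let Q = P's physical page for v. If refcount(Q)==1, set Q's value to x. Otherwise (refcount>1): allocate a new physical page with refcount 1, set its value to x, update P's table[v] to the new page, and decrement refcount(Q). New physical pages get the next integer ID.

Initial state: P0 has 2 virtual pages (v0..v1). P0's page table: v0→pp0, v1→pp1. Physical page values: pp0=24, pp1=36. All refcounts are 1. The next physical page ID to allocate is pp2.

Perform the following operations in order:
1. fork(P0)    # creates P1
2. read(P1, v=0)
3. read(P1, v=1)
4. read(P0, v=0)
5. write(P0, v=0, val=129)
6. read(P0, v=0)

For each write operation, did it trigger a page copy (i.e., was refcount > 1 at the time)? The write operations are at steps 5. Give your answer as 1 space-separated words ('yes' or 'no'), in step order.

Op 1: fork(P0) -> P1. 2 ppages; refcounts: pp0:2 pp1:2
Op 2: read(P1, v0) -> 24. No state change.
Op 3: read(P1, v1) -> 36. No state change.
Op 4: read(P0, v0) -> 24. No state change.
Op 5: write(P0, v0, 129). refcount(pp0)=2>1 -> COPY to pp2. 3 ppages; refcounts: pp0:1 pp1:2 pp2:1
Op 6: read(P0, v0) -> 129. No state change.

yes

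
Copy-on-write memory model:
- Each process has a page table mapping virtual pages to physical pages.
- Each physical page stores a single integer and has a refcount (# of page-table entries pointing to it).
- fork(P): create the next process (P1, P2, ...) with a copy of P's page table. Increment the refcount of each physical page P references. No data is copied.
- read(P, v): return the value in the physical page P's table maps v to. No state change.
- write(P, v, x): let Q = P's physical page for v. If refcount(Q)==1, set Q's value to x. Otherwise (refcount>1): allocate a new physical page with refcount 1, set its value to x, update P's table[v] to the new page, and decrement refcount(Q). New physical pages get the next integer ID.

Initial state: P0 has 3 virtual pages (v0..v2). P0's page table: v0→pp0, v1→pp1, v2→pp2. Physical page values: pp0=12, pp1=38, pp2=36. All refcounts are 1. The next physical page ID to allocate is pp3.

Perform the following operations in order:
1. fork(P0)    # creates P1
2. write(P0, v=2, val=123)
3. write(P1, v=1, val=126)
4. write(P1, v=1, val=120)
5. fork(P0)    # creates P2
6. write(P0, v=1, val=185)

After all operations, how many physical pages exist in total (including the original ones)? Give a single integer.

Op 1: fork(P0) -> P1. 3 ppages; refcounts: pp0:2 pp1:2 pp2:2
Op 2: write(P0, v2, 123). refcount(pp2)=2>1 -> COPY to pp3. 4 ppages; refcounts: pp0:2 pp1:2 pp2:1 pp3:1
Op 3: write(P1, v1, 126). refcount(pp1)=2>1 -> COPY to pp4. 5 ppages; refcounts: pp0:2 pp1:1 pp2:1 pp3:1 pp4:1
Op 4: write(P1, v1, 120). refcount(pp4)=1 -> write in place. 5 ppages; refcounts: pp0:2 pp1:1 pp2:1 pp3:1 pp4:1
Op 5: fork(P0) -> P2. 5 ppages; refcounts: pp0:3 pp1:2 pp2:1 pp3:2 pp4:1
Op 6: write(P0, v1, 185). refcount(pp1)=2>1 -> COPY to pp5. 6 ppages; refcounts: pp0:3 pp1:1 pp2:1 pp3:2 pp4:1 pp5:1

Answer: 6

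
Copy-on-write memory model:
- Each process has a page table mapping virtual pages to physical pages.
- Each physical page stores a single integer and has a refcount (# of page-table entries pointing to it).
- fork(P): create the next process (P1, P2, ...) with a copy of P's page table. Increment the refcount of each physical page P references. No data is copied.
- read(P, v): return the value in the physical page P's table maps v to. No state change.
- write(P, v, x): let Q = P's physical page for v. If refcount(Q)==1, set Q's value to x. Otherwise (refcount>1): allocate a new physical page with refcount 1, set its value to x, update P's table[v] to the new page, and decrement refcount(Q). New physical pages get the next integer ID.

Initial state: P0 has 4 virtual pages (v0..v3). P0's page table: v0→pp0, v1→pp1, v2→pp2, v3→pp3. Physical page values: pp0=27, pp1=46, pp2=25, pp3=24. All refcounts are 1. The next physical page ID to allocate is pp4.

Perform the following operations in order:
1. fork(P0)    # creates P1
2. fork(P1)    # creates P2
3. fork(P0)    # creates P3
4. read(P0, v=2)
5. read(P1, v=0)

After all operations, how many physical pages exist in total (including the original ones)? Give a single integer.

Answer: 4

Derivation:
Op 1: fork(P0) -> P1. 4 ppages; refcounts: pp0:2 pp1:2 pp2:2 pp3:2
Op 2: fork(P1) -> P2. 4 ppages; refcounts: pp0:3 pp1:3 pp2:3 pp3:3
Op 3: fork(P0) -> P3. 4 ppages; refcounts: pp0:4 pp1:4 pp2:4 pp3:4
Op 4: read(P0, v2) -> 25. No state change.
Op 5: read(P1, v0) -> 27. No state change.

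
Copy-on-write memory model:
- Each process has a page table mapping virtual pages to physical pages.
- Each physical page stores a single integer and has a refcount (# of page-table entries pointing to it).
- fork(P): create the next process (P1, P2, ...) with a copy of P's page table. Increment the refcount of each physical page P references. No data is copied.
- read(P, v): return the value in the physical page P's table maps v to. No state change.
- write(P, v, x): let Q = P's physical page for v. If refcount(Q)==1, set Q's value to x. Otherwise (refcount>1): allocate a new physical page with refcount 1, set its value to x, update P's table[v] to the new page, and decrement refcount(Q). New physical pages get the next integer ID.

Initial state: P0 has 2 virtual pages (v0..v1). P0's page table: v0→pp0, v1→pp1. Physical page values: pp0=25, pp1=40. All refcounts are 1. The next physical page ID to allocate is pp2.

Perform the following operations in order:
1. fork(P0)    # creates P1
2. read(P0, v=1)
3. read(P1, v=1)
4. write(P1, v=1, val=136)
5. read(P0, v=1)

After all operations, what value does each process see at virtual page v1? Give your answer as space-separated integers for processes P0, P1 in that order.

Op 1: fork(P0) -> P1. 2 ppages; refcounts: pp0:2 pp1:2
Op 2: read(P0, v1) -> 40. No state change.
Op 3: read(P1, v1) -> 40. No state change.
Op 4: write(P1, v1, 136). refcount(pp1)=2>1 -> COPY to pp2. 3 ppages; refcounts: pp0:2 pp1:1 pp2:1
Op 5: read(P0, v1) -> 40. No state change.
P0: v1 -> pp1 = 40
P1: v1 -> pp2 = 136

Answer: 40 136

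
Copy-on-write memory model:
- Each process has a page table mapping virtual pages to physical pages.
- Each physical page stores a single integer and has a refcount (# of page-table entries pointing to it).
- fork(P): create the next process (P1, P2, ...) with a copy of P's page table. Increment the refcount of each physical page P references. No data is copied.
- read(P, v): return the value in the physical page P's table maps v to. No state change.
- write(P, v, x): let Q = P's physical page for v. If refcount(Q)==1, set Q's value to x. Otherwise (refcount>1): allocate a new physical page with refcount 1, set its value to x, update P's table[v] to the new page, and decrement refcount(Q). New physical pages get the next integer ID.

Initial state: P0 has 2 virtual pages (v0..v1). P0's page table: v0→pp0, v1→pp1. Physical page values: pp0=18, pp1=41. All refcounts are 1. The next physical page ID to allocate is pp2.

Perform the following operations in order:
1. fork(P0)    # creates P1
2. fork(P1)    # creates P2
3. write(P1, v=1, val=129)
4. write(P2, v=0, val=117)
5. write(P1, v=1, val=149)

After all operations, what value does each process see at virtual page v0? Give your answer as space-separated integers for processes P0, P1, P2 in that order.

Answer: 18 18 117

Derivation:
Op 1: fork(P0) -> P1. 2 ppages; refcounts: pp0:2 pp1:2
Op 2: fork(P1) -> P2. 2 ppages; refcounts: pp0:3 pp1:3
Op 3: write(P1, v1, 129). refcount(pp1)=3>1 -> COPY to pp2. 3 ppages; refcounts: pp0:3 pp1:2 pp2:1
Op 4: write(P2, v0, 117). refcount(pp0)=3>1 -> COPY to pp3. 4 ppages; refcounts: pp0:2 pp1:2 pp2:1 pp3:1
Op 5: write(P1, v1, 149). refcount(pp2)=1 -> write in place. 4 ppages; refcounts: pp0:2 pp1:2 pp2:1 pp3:1
P0: v0 -> pp0 = 18
P1: v0 -> pp0 = 18
P2: v0 -> pp3 = 117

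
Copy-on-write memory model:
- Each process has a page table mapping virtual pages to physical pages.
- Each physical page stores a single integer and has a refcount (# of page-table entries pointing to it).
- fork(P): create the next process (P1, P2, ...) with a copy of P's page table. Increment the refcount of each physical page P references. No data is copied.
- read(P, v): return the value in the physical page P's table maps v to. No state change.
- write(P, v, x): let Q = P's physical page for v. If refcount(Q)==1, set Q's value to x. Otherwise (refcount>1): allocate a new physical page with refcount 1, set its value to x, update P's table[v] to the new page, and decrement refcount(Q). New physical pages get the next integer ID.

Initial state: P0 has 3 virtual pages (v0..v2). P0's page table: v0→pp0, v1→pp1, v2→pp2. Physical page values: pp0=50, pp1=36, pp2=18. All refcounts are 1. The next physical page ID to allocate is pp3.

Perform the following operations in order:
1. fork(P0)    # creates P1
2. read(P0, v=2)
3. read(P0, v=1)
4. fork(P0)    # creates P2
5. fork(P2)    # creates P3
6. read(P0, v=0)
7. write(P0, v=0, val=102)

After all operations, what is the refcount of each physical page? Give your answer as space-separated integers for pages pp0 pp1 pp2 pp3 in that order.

Op 1: fork(P0) -> P1. 3 ppages; refcounts: pp0:2 pp1:2 pp2:2
Op 2: read(P0, v2) -> 18. No state change.
Op 3: read(P0, v1) -> 36. No state change.
Op 4: fork(P0) -> P2. 3 ppages; refcounts: pp0:3 pp1:3 pp2:3
Op 5: fork(P2) -> P3. 3 ppages; refcounts: pp0:4 pp1:4 pp2:4
Op 6: read(P0, v0) -> 50. No state change.
Op 7: write(P0, v0, 102). refcount(pp0)=4>1 -> COPY to pp3. 4 ppages; refcounts: pp0:3 pp1:4 pp2:4 pp3:1

Answer: 3 4 4 1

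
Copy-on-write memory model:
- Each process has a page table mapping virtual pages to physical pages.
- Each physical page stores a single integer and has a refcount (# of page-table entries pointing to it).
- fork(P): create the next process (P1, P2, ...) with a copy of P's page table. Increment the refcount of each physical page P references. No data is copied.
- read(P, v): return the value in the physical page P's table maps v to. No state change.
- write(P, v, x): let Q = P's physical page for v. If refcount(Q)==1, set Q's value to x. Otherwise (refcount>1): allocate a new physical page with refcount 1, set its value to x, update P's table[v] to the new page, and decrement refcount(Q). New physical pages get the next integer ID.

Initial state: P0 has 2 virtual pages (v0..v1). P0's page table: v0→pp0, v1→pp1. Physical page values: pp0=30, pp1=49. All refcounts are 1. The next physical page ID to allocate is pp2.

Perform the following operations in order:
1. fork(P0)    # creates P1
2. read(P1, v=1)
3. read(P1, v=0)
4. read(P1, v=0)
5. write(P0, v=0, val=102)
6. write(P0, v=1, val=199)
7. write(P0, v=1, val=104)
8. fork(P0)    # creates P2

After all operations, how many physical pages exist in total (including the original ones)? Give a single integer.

Op 1: fork(P0) -> P1. 2 ppages; refcounts: pp0:2 pp1:2
Op 2: read(P1, v1) -> 49. No state change.
Op 3: read(P1, v0) -> 30. No state change.
Op 4: read(P1, v0) -> 30. No state change.
Op 5: write(P0, v0, 102). refcount(pp0)=2>1 -> COPY to pp2. 3 ppages; refcounts: pp0:1 pp1:2 pp2:1
Op 6: write(P0, v1, 199). refcount(pp1)=2>1 -> COPY to pp3. 4 ppages; refcounts: pp0:1 pp1:1 pp2:1 pp3:1
Op 7: write(P0, v1, 104). refcount(pp3)=1 -> write in place. 4 ppages; refcounts: pp0:1 pp1:1 pp2:1 pp3:1
Op 8: fork(P0) -> P2. 4 ppages; refcounts: pp0:1 pp1:1 pp2:2 pp3:2

Answer: 4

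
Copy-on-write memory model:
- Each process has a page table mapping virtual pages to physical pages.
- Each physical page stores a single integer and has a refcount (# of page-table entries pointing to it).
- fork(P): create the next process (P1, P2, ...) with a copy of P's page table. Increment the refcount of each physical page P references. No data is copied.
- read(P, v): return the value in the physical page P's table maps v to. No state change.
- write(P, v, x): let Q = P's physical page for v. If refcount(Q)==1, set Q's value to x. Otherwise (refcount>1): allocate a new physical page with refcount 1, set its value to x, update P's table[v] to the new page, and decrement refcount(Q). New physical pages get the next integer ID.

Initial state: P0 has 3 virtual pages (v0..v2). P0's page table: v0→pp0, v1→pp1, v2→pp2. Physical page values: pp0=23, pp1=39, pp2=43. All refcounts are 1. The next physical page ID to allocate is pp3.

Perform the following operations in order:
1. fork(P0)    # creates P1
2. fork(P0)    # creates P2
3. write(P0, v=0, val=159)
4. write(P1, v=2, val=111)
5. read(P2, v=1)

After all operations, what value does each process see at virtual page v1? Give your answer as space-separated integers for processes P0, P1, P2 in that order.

Answer: 39 39 39

Derivation:
Op 1: fork(P0) -> P1. 3 ppages; refcounts: pp0:2 pp1:2 pp2:2
Op 2: fork(P0) -> P2. 3 ppages; refcounts: pp0:3 pp1:3 pp2:3
Op 3: write(P0, v0, 159). refcount(pp0)=3>1 -> COPY to pp3. 4 ppages; refcounts: pp0:2 pp1:3 pp2:3 pp3:1
Op 4: write(P1, v2, 111). refcount(pp2)=3>1 -> COPY to pp4. 5 ppages; refcounts: pp0:2 pp1:3 pp2:2 pp3:1 pp4:1
Op 5: read(P2, v1) -> 39. No state change.
P0: v1 -> pp1 = 39
P1: v1 -> pp1 = 39
P2: v1 -> pp1 = 39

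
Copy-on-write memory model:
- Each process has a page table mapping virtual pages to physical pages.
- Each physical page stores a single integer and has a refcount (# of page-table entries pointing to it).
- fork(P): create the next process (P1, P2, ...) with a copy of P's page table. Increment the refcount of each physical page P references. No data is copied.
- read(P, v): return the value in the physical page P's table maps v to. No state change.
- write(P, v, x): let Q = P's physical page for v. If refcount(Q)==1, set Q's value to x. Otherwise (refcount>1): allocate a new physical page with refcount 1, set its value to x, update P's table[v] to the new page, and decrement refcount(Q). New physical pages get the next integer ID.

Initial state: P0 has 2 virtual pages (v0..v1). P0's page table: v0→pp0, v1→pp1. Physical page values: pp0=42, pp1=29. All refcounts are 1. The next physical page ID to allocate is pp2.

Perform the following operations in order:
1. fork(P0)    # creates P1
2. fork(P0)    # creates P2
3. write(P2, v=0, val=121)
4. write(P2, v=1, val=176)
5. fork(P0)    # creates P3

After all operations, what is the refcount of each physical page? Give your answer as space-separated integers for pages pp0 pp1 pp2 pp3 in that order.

Answer: 3 3 1 1

Derivation:
Op 1: fork(P0) -> P1. 2 ppages; refcounts: pp0:2 pp1:2
Op 2: fork(P0) -> P2. 2 ppages; refcounts: pp0:3 pp1:3
Op 3: write(P2, v0, 121). refcount(pp0)=3>1 -> COPY to pp2. 3 ppages; refcounts: pp0:2 pp1:3 pp2:1
Op 4: write(P2, v1, 176). refcount(pp1)=3>1 -> COPY to pp3. 4 ppages; refcounts: pp0:2 pp1:2 pp2:1 pp3:1
Op 5: fork(P0) -> P3. 4 ppages; refcounts: pp0:3 pp1:3 pp2:1 pp3:1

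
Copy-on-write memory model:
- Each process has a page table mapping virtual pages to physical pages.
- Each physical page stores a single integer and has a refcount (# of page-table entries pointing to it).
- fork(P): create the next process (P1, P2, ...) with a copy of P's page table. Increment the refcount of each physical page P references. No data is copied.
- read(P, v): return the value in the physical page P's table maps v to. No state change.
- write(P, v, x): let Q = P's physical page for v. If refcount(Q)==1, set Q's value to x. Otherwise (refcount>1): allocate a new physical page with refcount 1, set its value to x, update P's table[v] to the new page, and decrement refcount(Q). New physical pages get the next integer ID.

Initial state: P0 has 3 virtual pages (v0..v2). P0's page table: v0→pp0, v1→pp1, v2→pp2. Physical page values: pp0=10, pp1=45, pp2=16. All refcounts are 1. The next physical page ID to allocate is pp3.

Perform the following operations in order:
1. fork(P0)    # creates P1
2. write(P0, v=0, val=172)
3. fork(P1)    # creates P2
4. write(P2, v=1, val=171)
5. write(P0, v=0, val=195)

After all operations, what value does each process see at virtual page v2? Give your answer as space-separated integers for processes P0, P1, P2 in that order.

Op 1: fork(P0) -> P1. 3 ppages; refcounts: pp0:2 pp1:2 pp2:2
Op 2: write(P0, v0, 172). refcount(pp0)=2>1 -> COPY to pp3. 4 ppages; refcounts: pp0:1 pp1:2 pp2:2 pp3:1
Op 3: fork(P1) -> P2. 4 ppages; refcounts: pp0:2 pp1:3 pp2:3 pp3:1
Op 4: write(P2, v1, 171). refcount(pp1)=3>1 -> COPY to pp4. 5 ppages; refcounts: pp0:2 pp1:2 pp2:3 pp3:1 pp4:1
Op 5: write(P0, v0, 195). refcount(pp3)=1 -> write in place. 5 ppages; refcounts: pp0:2 pp1:2 pp2:3 pp3:1 pp4:1
P0: v2 -> pp2 = 16
P1: v2 -> pp2 = 16
P2: v2 -> pp2 = 16

Answer: 16 16 16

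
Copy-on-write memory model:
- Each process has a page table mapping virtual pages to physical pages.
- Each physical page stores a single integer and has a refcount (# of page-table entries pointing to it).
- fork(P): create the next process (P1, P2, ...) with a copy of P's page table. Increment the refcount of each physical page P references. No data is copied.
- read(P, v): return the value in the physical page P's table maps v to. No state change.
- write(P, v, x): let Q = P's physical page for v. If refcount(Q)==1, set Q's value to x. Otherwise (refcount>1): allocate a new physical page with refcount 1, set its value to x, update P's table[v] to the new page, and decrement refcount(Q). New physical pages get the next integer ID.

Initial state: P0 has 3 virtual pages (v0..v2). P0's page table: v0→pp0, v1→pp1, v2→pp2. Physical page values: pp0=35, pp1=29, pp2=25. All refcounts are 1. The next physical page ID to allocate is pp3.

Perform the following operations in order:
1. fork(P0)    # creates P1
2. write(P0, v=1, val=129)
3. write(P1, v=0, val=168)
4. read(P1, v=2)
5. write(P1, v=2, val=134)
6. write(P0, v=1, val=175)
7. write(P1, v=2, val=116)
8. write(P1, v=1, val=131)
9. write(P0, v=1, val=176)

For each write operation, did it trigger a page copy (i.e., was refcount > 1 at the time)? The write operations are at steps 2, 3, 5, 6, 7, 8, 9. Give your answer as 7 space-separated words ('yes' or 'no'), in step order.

Op 1: fork(P0) -> P1. 3 ppages; refcounts: pp0:2 pp1:2 pp2:2
Op 2: write(P0, v1, 129). refcount(pp1)=2>1 -> COPY to pp3. 4 ppages; refcounts: pp0:2 pp1:1 pp2:2 pp3:1
Op 3: write(P1, v0, 168). refcount(pp0)=2>1 -> COPY to pp4. 5 ppages; refcounts: pp0:1 pp1:1 pp2:2 pp3:1 pp4:1
Op 4: read(P1, v2) -> 25. No state change.
Op 5: write(P1, v2, 134). refcount(pp2)=2>1 -> COPY to pp5. 6 ppages; refcounts: pp0:1 pp1:1 pp2:1 pp3:1 pp4:1 pp5:1
Op 6: write(P0, v1, 175). refcount(pp3)=1 -> write in place. 6 ppages; refcounts: pp0:1 pp1:1 pp2:1 pp3:1 pp4:1 pp5:1
Op 7: write(P1, v2, 116). refcount(pp5)=1 -> write in place. 6 ppages; refcounts: pp0:1 pp1:1 pp2:1 pp3:1 pp4:1 pp5:1
Op 8: write(P1, v1, 131). refcount(pp1)=1 -> write in place. 6 ppages; refcounts: pp0:1 pp1:1 pp2:1 pp3:1 pp4:1 pp5:1
Op 9: write(P0, v1, 176). refcount(pp3)=1 -> write in place. 6 ppages; refcounts: pp0:1 pp1:1 pp2:1 pp3:1 pp4:1 pp5:1

yes yes yes no no no no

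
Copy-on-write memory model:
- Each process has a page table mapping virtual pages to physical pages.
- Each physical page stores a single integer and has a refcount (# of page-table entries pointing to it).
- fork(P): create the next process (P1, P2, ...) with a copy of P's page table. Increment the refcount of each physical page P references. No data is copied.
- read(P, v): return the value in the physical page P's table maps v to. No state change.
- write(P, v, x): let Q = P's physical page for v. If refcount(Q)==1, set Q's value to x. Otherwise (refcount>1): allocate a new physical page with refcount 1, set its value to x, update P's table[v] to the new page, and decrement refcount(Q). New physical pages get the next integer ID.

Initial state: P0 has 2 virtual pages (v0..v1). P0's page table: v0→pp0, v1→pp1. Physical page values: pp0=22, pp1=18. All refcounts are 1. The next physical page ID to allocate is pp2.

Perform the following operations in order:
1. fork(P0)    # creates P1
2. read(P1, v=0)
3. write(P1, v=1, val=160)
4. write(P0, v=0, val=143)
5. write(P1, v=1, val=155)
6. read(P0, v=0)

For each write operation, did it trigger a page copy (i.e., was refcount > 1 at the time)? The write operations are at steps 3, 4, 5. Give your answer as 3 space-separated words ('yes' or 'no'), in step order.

Op 1: fork(P0) -> P1. 2 ppages; refcounts: pp0:2 pp1:2
Op 2: read(P1, v0) -> 22. No state change.
Op 3: write(P1, v1, 160). refcount(pp1)=2>1 -> COPY to pp2. 3 ppages; refcounts: pp0:2 pp1:1 pp2:1
Op 4: write(P0, v0, 143). refcount(pp0)=2>1 -> COPY to pp3. 4 ppages; refcounts: pp0:1 pp1:1 pp2:1 pp3:1
Op 5: write(P1, v1, 155). refcount(pp2)=1 -> write in place. 4 ppages; refcounts: pp0:1 pp1:1 pp2:1 pp3:1
Op 6: read(P0, v0) -> 143. No state change.

yes yes no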